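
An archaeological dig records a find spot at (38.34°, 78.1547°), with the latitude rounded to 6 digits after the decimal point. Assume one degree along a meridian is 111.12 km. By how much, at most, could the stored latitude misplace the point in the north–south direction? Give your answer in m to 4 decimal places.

Rounding to 6 decimal places leaves the latitude within ±5e-07° of the true value.
North–south distance: 5e-07° × 111120 m/° = 0.05556 m.

0.0556 m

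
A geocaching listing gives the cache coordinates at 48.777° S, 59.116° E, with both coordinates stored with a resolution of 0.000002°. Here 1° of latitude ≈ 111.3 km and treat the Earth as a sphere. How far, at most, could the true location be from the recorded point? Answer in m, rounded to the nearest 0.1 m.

0.1 m

With a 0.000002° grid the true value lies within half a step, ±0.000002°/2 = ±1e-06°, of the stored one.
N–S: 1e-06° × 111300 m/° = 0.1113 m.
East–west component at 48.777°: 1e-06° × 111300 × cos 48.777° ≈ 1e-06 × 73345.7 ≈ 0.0733457 m.
Combining orthogonally: (0.1113² + 0.0733457²)^½ ≈ 0.133294 m.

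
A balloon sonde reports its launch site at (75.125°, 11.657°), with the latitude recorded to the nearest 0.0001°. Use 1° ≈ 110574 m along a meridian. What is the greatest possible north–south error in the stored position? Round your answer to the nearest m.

6 m

Rounding to 4 decimal places leaves the latitude within ±5e-05° of the true value.
Along the meridian that is 5e-05° × 110574 m/° = 5.5287 m.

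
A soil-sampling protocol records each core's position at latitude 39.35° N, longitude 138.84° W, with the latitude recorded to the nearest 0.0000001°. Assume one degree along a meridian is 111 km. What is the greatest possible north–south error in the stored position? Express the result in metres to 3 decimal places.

0.006 metres

Rounding to 7 decimal places leaves the latitude within ±5e-08° of the true value.
Along the meridian that is 5e-08° × 111000 m/° = 0.00555 m.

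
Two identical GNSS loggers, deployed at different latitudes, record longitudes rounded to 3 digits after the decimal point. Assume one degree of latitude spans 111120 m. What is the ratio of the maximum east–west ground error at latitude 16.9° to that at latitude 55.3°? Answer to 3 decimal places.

1.681

Rounding to 3 decimal places leaves the longitude within ±0.0005° of the true value.
At 16.9°: 0.0005° × 111120 × cos 16.9° = 0.0005 × 111120 × 0.9568 ≈ 53.161 m.
At 55.3°: 0.0005° × 111120 × cos 55.3° = 0.0005 × 111120 × 0.5693 ≈ 31.629 m.
Ratio: 53.161 / 31.629 = cos 16.9° / cos 55.3° ≈ 1.6807.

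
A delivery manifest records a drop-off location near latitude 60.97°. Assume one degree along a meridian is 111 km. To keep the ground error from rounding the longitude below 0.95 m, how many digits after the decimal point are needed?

At 60.97° one degree of longitude covers 111000 × cos 60.97° ≈ 111000 × 0.4853 ≈ 53864.7 m.
Rounding to N decimal places gives at most 0.5 × 10⁻ᴺ degrees of error, i.e. 0.5 × 10⁻ᴺ × 53864.7 m.
Setting 26932.3 × 10⁻ᴺ ≤ 0.95 gives 10ᴺ ≥ 2.835e+04, i.e. N ≥ 4.45.
So 5 decimal places suffice (0.269 m); 4 would allow up to 2.69 m.

5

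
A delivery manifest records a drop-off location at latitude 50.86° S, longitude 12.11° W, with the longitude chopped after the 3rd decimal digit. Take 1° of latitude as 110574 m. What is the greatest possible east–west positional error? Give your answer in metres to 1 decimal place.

Truncating at 3 decimal places can drop up to a full unit in the last place, so the longitude may be off by as much as 0.001°.
One degree of longitude at 50.86° is 110574 × cos 50.86° ≈ 110574 × 0.6312 = 69796.2 m.
So at most 0.001° × 69796.2 ≈ 69.7962 m east–west.

69.8 metres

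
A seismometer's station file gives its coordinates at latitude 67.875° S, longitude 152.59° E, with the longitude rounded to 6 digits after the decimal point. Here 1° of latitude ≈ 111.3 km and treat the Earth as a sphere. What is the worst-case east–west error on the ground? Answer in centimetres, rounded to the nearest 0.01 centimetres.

2.10 centimetres

Rounding to 6 decimal places leaves the longitude within ±5e-07° of the true value.
One degree of longitude at 67.875° is 111300 × cos 67.875° ≈ 111300 × 0.3766 = 41918.8 m.
So at most 5e-07° × 41918.8 ≈ 0.0209594 m east–west.
That is 0.0209594 m = 2.0959 cm.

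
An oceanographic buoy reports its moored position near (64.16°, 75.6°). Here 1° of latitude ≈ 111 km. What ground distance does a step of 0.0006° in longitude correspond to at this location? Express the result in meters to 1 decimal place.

29.0 meters

0.0006° of longitude at 64.16° is 0.0006 × 111000 × cos 64.16° ≈ 0.0006 × 48380.4 = 29.0282 m.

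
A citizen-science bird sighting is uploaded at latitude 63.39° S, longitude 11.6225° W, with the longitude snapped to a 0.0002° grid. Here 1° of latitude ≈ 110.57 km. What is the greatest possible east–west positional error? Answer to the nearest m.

With a 0.0002° grid the true value lies within half a step, ±0.0002°/2 = ±0.0001°, of the stored one.
At latitude 63.39° a degree of longitude spans 110570 m × cos 63.39° = 110570 × 0.4479 ≈ 49526 m.
Maximum E–W displacement: 0.0001 × 49526 = 4.9526 m.

5 m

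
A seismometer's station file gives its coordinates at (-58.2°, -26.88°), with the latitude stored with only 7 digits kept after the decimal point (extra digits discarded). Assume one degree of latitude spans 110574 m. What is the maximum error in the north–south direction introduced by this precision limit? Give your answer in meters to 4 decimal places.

Truncating at 7 decimal places can drop up to a full unit in the last place, so the latitude may be off by as much as 1e-07°.
So the N–S error is at most 1e-07 × 110574 = 0.0110574 m.

0.0111 meters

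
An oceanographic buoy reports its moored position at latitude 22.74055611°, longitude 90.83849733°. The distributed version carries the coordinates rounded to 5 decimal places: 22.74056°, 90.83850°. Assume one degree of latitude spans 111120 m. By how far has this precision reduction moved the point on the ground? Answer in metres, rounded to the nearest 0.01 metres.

The latitude changed by -0.00000389° and the longitude by -0.00000267°.
N–S: -0.00000389° × 111120 m/° = -0.432257 m.
East–west at this latitude: -0.00000267° × 111120 × cos 22.7406° ≈ -0.00000267 × 102482 = -0.273627 m.
Hypotenuse of the two orthogonal shifts: √(0.432257² + 0.273627²) = 0.511584 m.

0.51 metres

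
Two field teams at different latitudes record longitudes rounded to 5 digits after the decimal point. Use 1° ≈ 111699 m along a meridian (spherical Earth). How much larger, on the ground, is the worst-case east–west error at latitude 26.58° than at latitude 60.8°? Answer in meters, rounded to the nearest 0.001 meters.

Rounding to 5 decimal places leaves the longitude within ±5e-06° of the true value.
Error at 26.58° = 5e-06° × 111699 × cos 26.58° ≈ 0.5585 × 0.8943 = 0.49947 m.
Error at 60.8° = 5e-06° × 111699 × cos 60.8° ≈ 0.5585 × 0.4879 = 0.27247 m.
So the lower-latitude error exceeds the higher by 0.49947 − 0.27247 = 0.227 m.

0.227 meters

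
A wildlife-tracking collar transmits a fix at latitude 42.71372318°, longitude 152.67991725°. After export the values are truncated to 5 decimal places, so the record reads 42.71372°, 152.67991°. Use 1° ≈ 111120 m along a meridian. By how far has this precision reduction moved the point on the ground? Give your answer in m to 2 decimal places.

0.69 m

The latitude changed by +0.00000318° and the longitude by +0.00000725°.
N–S: 0.00000318° × 111120 m/° = 0.353362 m.
East–west at this latitude: 0.00000725° × 111120 × cos 42.7137° ≈ 0.00000725 × 81645.7 = 0.591931 m.
Hypotenuse of the two orthogonal shifts: √(0.353362² + 0.591931²) = 0.689381 m.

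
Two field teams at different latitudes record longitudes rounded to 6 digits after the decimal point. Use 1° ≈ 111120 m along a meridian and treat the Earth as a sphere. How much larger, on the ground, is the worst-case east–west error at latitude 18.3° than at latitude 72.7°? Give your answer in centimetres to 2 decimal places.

Rounding to 6 decimal places leaves the longitude within ±5e-07° of the true value.
At 18.3°: 5e-07° × 111120 × cos 18.3° = 5e-07 × 111120 × 0.9494 ≈ 0.05275 m.
Error at 72.7° = 5e-07° × 111120 × cos 72.7° ≈ 0.05556 × 0.2974 = 0.016522 m.
So the lower-latitude error exceeds the higher by 0.05275 − 0.016522 = 0.036228 m.
That is 0.0362279 m = 3.6228 cm.

3.62 centimetres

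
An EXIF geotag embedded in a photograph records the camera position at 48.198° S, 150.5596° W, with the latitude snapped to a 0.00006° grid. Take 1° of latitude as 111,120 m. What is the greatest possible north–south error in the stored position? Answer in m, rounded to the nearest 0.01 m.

3.33 m

With a 0.00006° grid the true value lies within half a step, ±0.00006°/2 = ±3e-05°, of the stored one.
So the N–S error is at most 3e-05 × 111120 = 3.3336 m.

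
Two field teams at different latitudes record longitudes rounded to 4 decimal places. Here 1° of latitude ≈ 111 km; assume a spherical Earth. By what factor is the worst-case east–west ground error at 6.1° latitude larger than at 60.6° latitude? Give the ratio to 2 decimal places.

Rounding to 4 decimal places leaves the longitude within ±5e-05° of the true value.
Error at 6.1° = 5e-05° × 111000 × cos 6.1° ≈ 5.55 × 0.9943 = 5.5186 m.
At 60.6°: 5e-05° × 111000 × cos 60.6° = 5e-05 × 111000 × 0.4909 ≈ 2.7245 m.
Ratio: 5.5186 / 2.7245 = cos 6.1° / cos 60.6° ≈ 2.0255.

2.03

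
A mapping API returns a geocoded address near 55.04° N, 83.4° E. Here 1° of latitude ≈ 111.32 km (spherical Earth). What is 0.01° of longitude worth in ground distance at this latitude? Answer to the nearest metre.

At 55.04° a degree of longitude is 111320 × cos 55.04° ≈ 63786.9 m, so 0.01° corresponds to 637.869 m.

638 metres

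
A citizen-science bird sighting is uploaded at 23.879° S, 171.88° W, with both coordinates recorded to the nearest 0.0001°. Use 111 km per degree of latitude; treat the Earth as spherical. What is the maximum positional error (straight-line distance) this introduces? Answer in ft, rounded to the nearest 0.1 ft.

24.7 ft

Rounding to 4 decimal places leaves each coordinate within ±5e-05° of the true value.
N–S: 5e-05° × 111000 m/° = 5.55 m.
East–west component at 23.879°: 5e-05° × 111000 × cos 23.879° ≈ 5e-05 × 101499 ≈ 5.07493 m.
The two errors are perpendicular, so the maximum displacement is √(5.55² + 5.07493²) ≈ 7.52047 m.
In feet: 7.52047 m ÷ 0.3048 ≈ 24.673 ft.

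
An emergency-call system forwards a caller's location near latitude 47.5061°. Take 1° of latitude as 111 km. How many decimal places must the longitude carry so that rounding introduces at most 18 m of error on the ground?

4 decimal places

At 47.5061° one degree of longitude covers 111000 × cos 47.5061° ≈ 111000 × 0.6755 ≈ 74981.8 m.
With N decimal places the half-ulp bound is 0.5·10⁻ᴺ°, or 0.5·10⁻ᴺ × 74981.8 m on the ground.
Setting 37490.9 × 10⁻ᴺ ≤ 18 gives 10ᴺ ≥ 2083, i.e. N ≥ 3.32.
At 3 places the error can reach 37.5 m, but 4 places keeps it to 3.75 m.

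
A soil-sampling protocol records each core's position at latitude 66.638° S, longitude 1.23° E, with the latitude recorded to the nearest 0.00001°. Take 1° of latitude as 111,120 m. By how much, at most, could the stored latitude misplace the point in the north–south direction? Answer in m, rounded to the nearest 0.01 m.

0.56 m

Rounding to 5 decimal places leaves the latitude within ±5e-06° of the true value.
Along the meridian that is 5e-06° × 111120 m/° = 0.5556 m.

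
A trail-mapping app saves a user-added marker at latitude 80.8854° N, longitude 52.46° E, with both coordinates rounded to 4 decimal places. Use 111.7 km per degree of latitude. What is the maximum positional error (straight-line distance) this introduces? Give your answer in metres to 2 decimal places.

Rounding to 4 decimal places leaves each coordinate within ±5e-05° of the true value.
North–south component: 5e-05° × 111700 = 5.585 m.
East–west component at 80.8854°: 5e-05° × 111700 × cos 80.8854° ≈ 5e-05 × 17694.4 ≈ 0.884718 m.
Worst case both components are at the extreme and orthogonal: √(5.585² + 0.884718²) ≈ 5.65464 m.

5.65 metres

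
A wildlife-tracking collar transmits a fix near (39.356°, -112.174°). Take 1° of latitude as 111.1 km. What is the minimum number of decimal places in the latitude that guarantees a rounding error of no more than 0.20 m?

6 decimal places

One degree of latitude covers 111100 m.
N decimal places → at most half a unit in the last place, 0.5 × 10⁻ᴺ° = 111100/2 × 10⁻ᴺ m.
Need 0.5 × 111100 × 10⁻ᴺ ≤ 0.20 → 10⁻ᴺ ≤ 3.600e-06, so N ≥ 5.44.
So 6 decimal places suffice (0.0555 m); 5 would allow up to 0.555 m.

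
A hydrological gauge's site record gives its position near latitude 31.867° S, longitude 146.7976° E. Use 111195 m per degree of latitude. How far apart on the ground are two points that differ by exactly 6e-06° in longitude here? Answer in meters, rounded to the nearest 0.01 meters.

One degree of longitude here spans 111195 × cos 31.867° = 111195 × 0.8493 ≈ 94435.2 m; 6e-06° of that is 0.566611 m.

0.57 meters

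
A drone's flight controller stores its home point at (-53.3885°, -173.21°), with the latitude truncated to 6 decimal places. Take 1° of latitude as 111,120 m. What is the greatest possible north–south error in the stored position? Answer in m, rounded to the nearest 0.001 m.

0.111 m

Truncating at 6 decimal places can drop up to a full unit in the last place, so the latitude may be off by as much as 1e-06°.
North–south distance: 1e-06° × 111120 m/° = 0.11112 m.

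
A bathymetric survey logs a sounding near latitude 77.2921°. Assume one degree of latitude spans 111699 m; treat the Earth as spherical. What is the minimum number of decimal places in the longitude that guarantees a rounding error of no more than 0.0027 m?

7 decimal places

At 77.2921° one degree of longitude covers 111699 × cos 77.2921° ≈ 111699 × 0.2200 ≈ 24571.6 m.
N decimal places → at most half a unit in the last place, 0.5 × 10⁻ᴺ° = 24571.6/2 × 10⁻ᴺ m.
Need 0.5 × 24571.6 × 10⁻ᴺ ≤ 0.0027 → 10⁻ᴺ ≤ 2.198e-07, so N ≥ 6.66.
At 6 places the error can reach 0.0123 m, but 7 places keeps it to 0.00123 m.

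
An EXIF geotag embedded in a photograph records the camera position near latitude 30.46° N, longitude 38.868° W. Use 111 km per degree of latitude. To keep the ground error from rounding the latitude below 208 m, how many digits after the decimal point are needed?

One degree of latitude covers 111000 m.
Rounding to N decimal places gives at most 0.5 × 10⁻ᴺ degrees of error, i.e. 0.5 × 10⁻ᴺ × 111000 m.
Need 0.5 × 111000 × 10⁻ᴺ ≤ 208 → 10⁻ᴺ ≤ 3.748e-03, so N ≥ 2.43.
At 2 places the error can reach 555 m, but 3 places keeps it to 55.5 m.

3 decimal places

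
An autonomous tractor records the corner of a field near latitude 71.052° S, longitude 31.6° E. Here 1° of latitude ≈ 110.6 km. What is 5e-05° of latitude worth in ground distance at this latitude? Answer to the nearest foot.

18 feet

Along a meridian 5e-05° is 5e-05 × 110600 = 5.53 m.
In feet: 5.53 m ÷ 0.3048 ≈ 18.143 ft.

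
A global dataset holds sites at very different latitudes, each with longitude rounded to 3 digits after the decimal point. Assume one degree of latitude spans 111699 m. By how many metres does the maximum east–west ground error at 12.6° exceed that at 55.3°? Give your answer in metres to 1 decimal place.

22.7 metres

Rounding to 3 decimal places leaves the longitude within ±0.0005° of the true value.
At 12.6°: 0.0005° × 111699 × cos 12.6° = 0.0005 × 111699 × 0.9759 ≈ 54.504 m.
Error at 55.3° = 0.0005° × 111699 × cos 55.3° ≈ 55.849 × 0.5693 = 31.794 m.
So the lower-latitude error exceeds the higher by 54.504 − 31.794 = 22.71 m.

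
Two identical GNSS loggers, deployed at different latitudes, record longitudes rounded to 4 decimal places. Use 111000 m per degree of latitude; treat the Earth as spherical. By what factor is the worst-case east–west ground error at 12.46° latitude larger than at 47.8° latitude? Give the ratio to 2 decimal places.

Rounding to 4 decimal places leaves the longitude within ±5e-05° of the true value.
At 12.46°: 5e-05° × 111000 × cos 12.46° = 5e-05 × 111000 × 0.9764 ≈ 5.4193 m.
Error at 47.8° = 5e-05° × 111000 × cos 47.8° ≈ 5.55 × 0.6717 = 3.728 m.
The ratio reduces to cos 12.46° / cos 47.8° = 0.9764/0.6717 ≈ 1.4537.

1.45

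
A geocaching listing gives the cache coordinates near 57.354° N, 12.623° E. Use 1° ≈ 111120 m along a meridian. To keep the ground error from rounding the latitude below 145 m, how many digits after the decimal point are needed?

One degree of latitude covers 111120 m.
Rounding to N decimal places gives at most 0.5 × 10⁻ᴺ degrees of error, i.e. 0.5 × 10⁻ᴺ × 111120 m.
Setting 55560 × 10⁻ᴺ ≤ 145 gives 10ᴺ ≥ 383.2, i.e. N ≥ 2.58.
N = 2 would give 556 m (too coarse); N = 3 gives 55.6 m ≤ 145 m.

3 decimal places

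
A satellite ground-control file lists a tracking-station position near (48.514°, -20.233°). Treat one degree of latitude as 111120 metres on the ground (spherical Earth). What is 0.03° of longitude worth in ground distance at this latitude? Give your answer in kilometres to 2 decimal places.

2.21 kilometres

0.03° of longitude at 48.514° is 0.03 × 111120 × cos 48.514° ≈ 0.03 × 73610 = 2208.3 m.
That is 2208.3 m = 2.2083 km.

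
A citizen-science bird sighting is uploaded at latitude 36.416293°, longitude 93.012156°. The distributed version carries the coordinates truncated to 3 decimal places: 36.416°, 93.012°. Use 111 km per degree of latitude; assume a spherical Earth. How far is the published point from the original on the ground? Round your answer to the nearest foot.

116 feet

The latitude changed by +0.000293° and the longitude by +0.000156°.
N–S: 0.000293° × 111000 m/° = 32.523 m.
E–W at 36.416°: 0.000156° × 111000 × cos 36.416° = 0.000156 × 111000 × 0.8047 ≈ 13.9347 m.
Hypotenuse of the two orthogonal shifts: √(32.523² + 13.9347²) = 35.3825 m.
Converting: 35.3825 m × 3.2808 ft/m ≈ 116.08 ft.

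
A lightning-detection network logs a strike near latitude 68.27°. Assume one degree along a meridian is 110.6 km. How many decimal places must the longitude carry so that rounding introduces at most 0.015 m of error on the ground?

7 decimal places

At 68.27° one degree of longitude covers 110600 × cos 68.27° ≈ 110600 × 0.3702 ≈ 40947.8 m.
N decimal places → at most half a unit in the last place, 0.5 × 10⁻ᴺ° = 40947.8/2 × 10⁻ᴺ m.
Need 0.5 × 40947.8 × 10⁻ᴺ ≤ 0.015 → 10⁻ᴺ ≤ 7.326e-07, so N ≥ 6.14.
So 7 decimal places suffice (0.00205 m); 6 would allow up to 0.0205 m.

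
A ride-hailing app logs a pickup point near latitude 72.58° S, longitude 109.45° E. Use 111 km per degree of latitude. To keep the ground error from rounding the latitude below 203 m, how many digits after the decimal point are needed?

One degree of latitude covers 111000 m.
Rounding to N decimal places gives at most 0.5 × 10⁻ᴺ degrees of error, i.e. 0.5 × 10⁻ᴺ × 111000 m.
Setting 55500 × 10⁻ᴺ ≤ 203 gives 10ᴺ ≥ 273.4, i.e. N ≥ 2.44.
So 3 decimal places suffice (55.5 m); 2 would allow up to 555 m.

3 decimal places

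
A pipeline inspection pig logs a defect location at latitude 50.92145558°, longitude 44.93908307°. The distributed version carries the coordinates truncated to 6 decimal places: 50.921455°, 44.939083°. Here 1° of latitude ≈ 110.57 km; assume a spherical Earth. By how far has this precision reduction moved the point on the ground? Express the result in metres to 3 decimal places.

0.064 metres

Δlat = 50.92145558 − 50.921455 = +0.00000058°; Δlon = 44.93908307 − 44.939083 = +0.00000007°.
North–south shift: 0.00000058 × 110570 = 0.0641306 m.
East–west at this latitude: 0.00000007° × 110570 × cos 50.9215° ≈ 0.00000007 × 69701.7 = 0.00487912 m.
Combined displacement = (0.0641306² + 0.00487912²)^½ ≈ 0.0643159 m.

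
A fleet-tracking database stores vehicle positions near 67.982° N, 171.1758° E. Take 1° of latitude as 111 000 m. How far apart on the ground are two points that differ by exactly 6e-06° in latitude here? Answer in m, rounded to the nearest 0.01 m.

6e-06° × 111000 m/° = 0.666 m.

0.67 m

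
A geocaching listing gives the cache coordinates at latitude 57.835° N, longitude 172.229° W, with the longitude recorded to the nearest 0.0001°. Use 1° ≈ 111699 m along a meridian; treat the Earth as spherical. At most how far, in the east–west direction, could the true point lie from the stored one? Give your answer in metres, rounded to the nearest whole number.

Rounding to 4 decimal places leaves the longitude within ±5e-05° of the true value.
Parallels shrink by cos φ, so at 57.835° a degree of longitude is 111699 × 0.5324 ≈ 59464 m.
So at most 5e-05° × 59464 ≈ 2.9732 m east–west.

3 metres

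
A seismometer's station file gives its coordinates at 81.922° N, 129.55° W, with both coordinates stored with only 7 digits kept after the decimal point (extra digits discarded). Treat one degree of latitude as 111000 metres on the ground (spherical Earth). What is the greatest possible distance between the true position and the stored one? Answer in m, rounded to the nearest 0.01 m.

Truncating at 7 decimal places can drop up to a full unit in the last place, so each coordinate may be off by as much as 1e-07°.
North–south component: 1e-07° × 111000 = 0.0111 m.
E–W at 81.922°: 1e-07° × 111000 × cos 81.922° = 1e-07 × 111000 × 0.1405 ≈ 0.00155978 m.
Combining orthogonally: (0.0111² + 0.00155978²)^½ ≈ 0.0112091 m.

0.01 m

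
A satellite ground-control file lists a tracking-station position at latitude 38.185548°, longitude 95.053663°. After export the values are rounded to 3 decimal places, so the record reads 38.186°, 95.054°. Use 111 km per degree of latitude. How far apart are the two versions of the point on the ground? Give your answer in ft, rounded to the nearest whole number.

Δlat = 38.185548 − 38.186 = -0.000452°; Δlon = 95.053663 − 95.054 = -0.000337°.
N–S: -0.000452° × 111000 m/° = -50.172 m.
E–W at 38.186°: -0.000337° × 111000 × cos 38.186° = -0.000337 × 111000 × 0.7860 ≈ -29.4022 m.
Distance: √(50.172² + 29.4022²) ≈ 58.1525 m.
In feet: 58.1525 m ÷ 0.3048 ≈ 190.79 ft.

191 ft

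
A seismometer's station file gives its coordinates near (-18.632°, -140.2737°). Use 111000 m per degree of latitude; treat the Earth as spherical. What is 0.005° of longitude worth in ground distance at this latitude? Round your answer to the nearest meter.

At 18.632° a degree of longitude is 111000 × cos 18.632° ≈ 105183 m, so 0.005° corresponds to 525.913 m.

526 meters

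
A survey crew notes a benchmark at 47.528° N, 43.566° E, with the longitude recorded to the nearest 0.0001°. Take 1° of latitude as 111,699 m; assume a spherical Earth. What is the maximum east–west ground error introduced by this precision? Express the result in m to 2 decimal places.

3.77 m

Rounding to 4 decimal places leaves the longitude within ±5e-05° of the true value.
One degree of longitude at 47.528° is 111699 × cos 47.528° ≈ 111699 × 0.6752 = 75422.5 m.
So at most 5e-05° × 75422.5 ≈ 3.77112 m east–west.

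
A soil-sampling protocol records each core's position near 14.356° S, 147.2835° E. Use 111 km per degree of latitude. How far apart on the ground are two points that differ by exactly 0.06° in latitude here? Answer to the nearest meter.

Along a meridian 0.06° is 0.06 × 111000 = 6660 m.

6660 meters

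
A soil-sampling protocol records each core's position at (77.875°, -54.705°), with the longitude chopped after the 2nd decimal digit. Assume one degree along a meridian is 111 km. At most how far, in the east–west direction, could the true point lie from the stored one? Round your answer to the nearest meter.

233 meters

Truncating at 2 decimal places can drop up to a full unit in the last place, so the longitude may be off by as much as 0.01°.
At latitude 77.875° a degree of longitude spans 111000 m × cos 77.875° = 111000 × 0.2100 ≈ 23315 m.
East–west error: 0.01° × 23315 m/° ≈ 233.15 m.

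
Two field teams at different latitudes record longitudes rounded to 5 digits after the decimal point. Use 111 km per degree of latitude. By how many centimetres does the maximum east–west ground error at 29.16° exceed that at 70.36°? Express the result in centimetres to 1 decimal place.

Rounding to 5 decimal places leaves the longitude within ±5e-06° of the true value.
At 29.16°: 5e-06° × 111000 × cos 29.16° = 5e-06 × 111000 × 0.8733 ≈ 0.48466 m.
At 70.36°: 5e-06° × 111000 × cos 70.36° = 5e-06 × 111000 × 0.3361 ≈ 0.18654 m.
Difference: 0.48466 − 0.18654 = 0.29812 m.
That is 0.29812 m = 29.812 cm.

29.8 centimetres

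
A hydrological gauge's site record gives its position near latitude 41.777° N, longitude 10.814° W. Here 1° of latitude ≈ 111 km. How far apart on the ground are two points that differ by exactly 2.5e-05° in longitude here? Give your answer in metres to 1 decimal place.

2.1 metres

2.5e-05° of longitude at 41.777° is 2.5e-05 × 111000 × cos 41.777° ≈ 2.5e-05 × 82777.5 = 2.06944 m.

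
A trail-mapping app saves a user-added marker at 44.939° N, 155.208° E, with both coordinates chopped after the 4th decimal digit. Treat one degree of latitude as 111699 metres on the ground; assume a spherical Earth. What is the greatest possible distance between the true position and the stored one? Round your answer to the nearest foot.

Truncating at 4 decimal places can drop up to a full unit in the last place, so each coordinate may be off by as much as 0.0001°.
Latitude error → 0.0001 × 111699 = 11.1699 m along the meridian.
Longitude error → 0.0001 × 111699 × cos 44.939° = 0.0001 × 111699 × 0.7079 ≈ 7.90672 m.
The two errors are perpendicular, so the maximum displacement is √(11.1699² + 7.90672²) ≈ 13.6851 m.
In feet: 13.6851 m ÷ 0.3048 ≈ 44.899 ft.

45 feet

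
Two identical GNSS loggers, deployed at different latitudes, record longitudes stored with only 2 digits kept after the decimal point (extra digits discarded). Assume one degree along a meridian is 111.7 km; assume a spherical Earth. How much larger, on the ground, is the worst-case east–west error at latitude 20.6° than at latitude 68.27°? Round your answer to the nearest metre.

Truncating at 2 decimal places can drop up to a full unit in the last place, so the longitude may be off by as much as 0.01°.
At 20.6°: 0.01° × 111700 × cos 20.6° = 0.01 × 111700 × 0.9361 ≈ 1045.6 m.
At 68.27°: 0.01° × 111700 × cos 68.27° = 0.01 × 111700 × 0.3702 ≈ 413.55 m.
So the lower-latitude error exceeds the higher by 1045.6 − 413.55 = 632.03 m.

632 metres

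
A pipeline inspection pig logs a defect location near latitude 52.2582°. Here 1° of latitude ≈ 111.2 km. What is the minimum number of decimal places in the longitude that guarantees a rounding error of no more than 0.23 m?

At 52.2582° one degree of longitude covers 111200 × cos 52.2582° ≈ 111200 × 0.6121 ≈ 68066 m.
N decimal places → at most half a unit in the last place, 0.5 × 10⁻ᴺ° = 68066/2 × 10⁻ᴺ m.
Need 0.5 × 68066 × 10⁻ᴺ ≤ 0.23 → 10⁻ᴺ ≤ 6.758e-06, so N ≥ 5.17.
N = 5 would give 0.34 m (too coarse); N = 6 gives 0.034 m ≤ 0.23 m.

6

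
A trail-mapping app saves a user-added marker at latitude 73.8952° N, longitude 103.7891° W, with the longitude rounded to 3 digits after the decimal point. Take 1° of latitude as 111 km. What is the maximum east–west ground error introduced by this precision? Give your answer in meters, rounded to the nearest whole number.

15 meters

Rounding to 3 decimal places leaves the longitude within ±0.0005° of the true value.
One degree of longitude at 73.8952° is 111000 × cos 73.8952° ≈ 111000 × 0.2774 = 30790.9 m.
East–west error: 0.0005° × 30790.9 m/° ≈ 15.3954 m.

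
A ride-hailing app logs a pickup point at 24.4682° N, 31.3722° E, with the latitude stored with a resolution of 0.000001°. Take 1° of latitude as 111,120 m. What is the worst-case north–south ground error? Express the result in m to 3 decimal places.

0.056 m

With a 0.000001° grid the true value lies within half a step, ±0.000001°/2 = ±5e-07°, of the stored one.
North–south distance: 5e-07° × 111120 m/° = 0.05556 m.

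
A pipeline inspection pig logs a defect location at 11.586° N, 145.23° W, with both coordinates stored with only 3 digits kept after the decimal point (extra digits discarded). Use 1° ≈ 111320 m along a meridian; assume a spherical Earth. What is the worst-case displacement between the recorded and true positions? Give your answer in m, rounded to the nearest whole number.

Truncating at 3 decimal places can drop up to a full unit in the last place, so each coordinate may be off by as much as 0.001°.
North–south component: 0.001° × 111320 = 111.32 m.
Longitude error → 0.001 × 111320 × cos 11.586° = 0.001 × 111320 × 0.9796 ≈ 109.052 m.
Combining orthogonally: (111.32² + 109.052²)^½ ≈ 155.835 m.

156 m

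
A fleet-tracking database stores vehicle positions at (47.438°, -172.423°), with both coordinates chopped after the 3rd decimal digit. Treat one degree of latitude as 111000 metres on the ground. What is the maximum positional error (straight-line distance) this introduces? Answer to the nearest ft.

Truncating at 3 decimal places can drop up to a full unit in the last place, so each coordinate may be off by as much as 0.001°.
Latitude error → 0.001 × 111000 = 111 m along the meridian.
E–W at 47.438°: 0.001° × 111000 × cos 47.438° = 0.001 × 111000 × 0.6764 ≈ 75.079 m.
The two errors are perpendicular, so the maximum displacement is √(111² + 75.079²) ≈ 134.007 m.
In feet: 134.007 m ÷ 0.3048 ≈ 439.66 ft.

440 ft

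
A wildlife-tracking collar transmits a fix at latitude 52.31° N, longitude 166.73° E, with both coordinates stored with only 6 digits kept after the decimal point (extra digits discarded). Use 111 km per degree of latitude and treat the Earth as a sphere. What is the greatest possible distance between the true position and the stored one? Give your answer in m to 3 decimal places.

0.130 m

Truncating at 6 decimal places can drop up to a full unit in the last place, so each coordinate may be off by as much as 1e-06°.
Latitude error → 1e-06 × 111000 = 0.111 m along the meridian.
Longitude error → 1e-06 × 111000 × cos 52.31° = 1e-06 × 111000 × 0.6114 ≈ 0.0678642 m.
Worst case both components are at the extreme and orthogonal: √(0.111² + 0.0678642²) ≈ 0.130102 m.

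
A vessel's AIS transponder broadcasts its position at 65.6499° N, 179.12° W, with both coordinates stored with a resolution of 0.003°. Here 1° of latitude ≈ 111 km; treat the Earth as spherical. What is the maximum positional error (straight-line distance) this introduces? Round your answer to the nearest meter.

180 meters

With a 0.003° grid the true value lies within half a step, ±0.003°/2 = ±0.0015°, of the stored one.
Latitude error → 0.0015 × 111000 = 166.5 m along the meridian.
Longitude error → 0.0015 × 111000 × cos 65.6499° = 0.0015 × 111000 × 0.4123 ≈ 68.6498 m.
Worst case both components are at the extreme and orthogonal: √(166.5² + 68.6498²) ≈ 180.097 m.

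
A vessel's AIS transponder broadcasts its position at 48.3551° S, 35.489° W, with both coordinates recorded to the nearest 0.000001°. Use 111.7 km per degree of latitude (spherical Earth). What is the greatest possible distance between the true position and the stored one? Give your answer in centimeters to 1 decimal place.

Rounding to 6 decimal places leaves each coordinate within ±5e-07° of the true value.
Latitude error → 5e-07 × 111700 = 0.05585 m along the meridian.
East–west component at 48.3551°: 5e-07° × 111700 × cos 48.3551° ≈ 5e-07 × 74226 ≈ 0.037113 m.
The two errors are perpendicular, so the maximum displacement is √(0.05585² + 0.037113²) ≈ 0.0670567 m.
That is 0.0670567 m = 6.7057 cm.

6.7 centimeters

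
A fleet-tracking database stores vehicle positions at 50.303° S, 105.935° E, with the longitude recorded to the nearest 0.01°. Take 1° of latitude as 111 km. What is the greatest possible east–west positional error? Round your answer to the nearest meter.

354 meters

Rounding to 2 decimal places leaves the longitude within ±0.005° of the true value.
One degree of longitude at 50.303° is 111000 × cos 50.303° ≈ 111000 × 0.6387 = 70898.8 m.
East–west error: 0.005° × 70898.8 m/° ≈ 354.494 m.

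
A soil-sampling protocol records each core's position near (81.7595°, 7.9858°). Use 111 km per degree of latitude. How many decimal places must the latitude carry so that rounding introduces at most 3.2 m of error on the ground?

5 decimal places

One degree of latitude covers 111000 m.
N decimal places → at most half a unit in the last place, 0.5 × 10⁻ᴺ° = 111000/2 × 10⁻ᴺ m.
Need 0.5 × 111000 × 10⁻ᴺ ≤ 3.2 → 10⁻ᴺ ≤ 5.766e-05, so N ≥ 4.24.
N = 4 would give 5.55 m (too coarse); N = 5 gives 0.555 m ≤ 3.2 m.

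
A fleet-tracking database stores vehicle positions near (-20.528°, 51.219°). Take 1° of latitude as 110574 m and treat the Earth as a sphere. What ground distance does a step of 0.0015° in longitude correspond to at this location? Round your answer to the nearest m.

155 m

At 20.528° a degree of longitude is 110574 × cos 20.528° ≈ 103553 m, so 0.0015° corresponds to 155.329 m.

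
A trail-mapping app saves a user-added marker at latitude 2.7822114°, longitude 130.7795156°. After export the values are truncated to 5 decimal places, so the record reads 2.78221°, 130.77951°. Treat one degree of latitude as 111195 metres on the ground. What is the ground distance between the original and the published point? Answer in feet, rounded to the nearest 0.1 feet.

Δlat = 2.7822114 − 2.78221 = +0.0000014°; Δlon = 130.7795156 − 130.77951 = +0.0000056°.
N–S: 0.0000014° × 111195 m/° = 0.155673 m.
E–W at 2.78221°: 0.0000056° × 111195 × cos 2.78221° = 0.0000056 × 111195 × 0.9988 ≈ 0.621958 m.
Distance: √(0.155673² + 0.621958²) ≈ 0.641144 m.
Converting: 0.641144 m × 3.2808 ft/m ≈ 2.1035 ft.

2.1 feet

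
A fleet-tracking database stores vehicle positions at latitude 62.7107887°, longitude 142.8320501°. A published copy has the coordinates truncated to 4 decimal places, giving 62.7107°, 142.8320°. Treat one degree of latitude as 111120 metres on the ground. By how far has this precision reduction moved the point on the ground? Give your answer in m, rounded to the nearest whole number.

The latitude changed by +0.0000887° and the longitude by +0.0000501°.
N–S: 0.0000887° × 111120 m/° = 9.85634 m.
East–west at this latitude: 0.0000501° × 111120 × cos 62.7107° ≈ 0.0000501 × 50946.7 = 2.55243 m.
Hypotenuse of the two orthogonal shifts: √(9.85634² + 2.55243²) = 10.1815 m.

10 m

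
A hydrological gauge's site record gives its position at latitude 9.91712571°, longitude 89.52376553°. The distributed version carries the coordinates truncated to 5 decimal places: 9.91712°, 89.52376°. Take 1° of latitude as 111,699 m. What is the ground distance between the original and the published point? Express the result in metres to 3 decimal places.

0.881 metres

The latitude changed by +0.00000571° and the longitude by +0.00000553°.
North–south shift: 0.00000571 × 111699 = 0.637801 m.
E–W at 9.91712°: 0.00000553° × 111699 × cos 9.91712° = 0.00000553 × 111699 × 0.9851 ≈ 0.608466 m.
Hypotenuse of the two orthogonal shifts: √(0.637801² + 0.608466²) = 0.881488 m.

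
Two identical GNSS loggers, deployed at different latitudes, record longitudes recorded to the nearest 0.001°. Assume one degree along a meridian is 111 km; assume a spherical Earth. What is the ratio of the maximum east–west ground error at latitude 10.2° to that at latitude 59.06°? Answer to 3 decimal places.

Rounding to 3 decimal places leaves the longitude within ±0.0005° of the true value.
Error at 10.2° = 0.0005° × 111000 × cos 10.2° ≈ 55.5 × 0.9842 = 54.623 m.
At 59.06°: 0.0005° × 111000 × cos 59.06° = 0.0005 × 111000 × 0.5141 ≈ 28.535 m.
The ratio reduces to cos 10.2° / cos 59.06° = 0.9842/0.5141 ≈ 1.9143.

1.914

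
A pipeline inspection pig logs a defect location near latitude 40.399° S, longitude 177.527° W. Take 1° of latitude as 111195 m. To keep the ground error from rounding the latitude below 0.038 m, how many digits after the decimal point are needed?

One degree of latitude covers 111195 m.
N decimal places → at most half a unit in the last place, 0.5 × 10⁻ᴺ° = 111195/2 × 10⁻ᴺ m.
Need 0.5 × 111195 × 10⁻ᴺ ≤ 0.038 → 10⁻ᴺ ≤ 6.835e-07, so N ≥ 6.17.
N = 6 would give 0.0556 m (too coarse); N = 7 gives 0.00556 m ≤ 0.038 m.

7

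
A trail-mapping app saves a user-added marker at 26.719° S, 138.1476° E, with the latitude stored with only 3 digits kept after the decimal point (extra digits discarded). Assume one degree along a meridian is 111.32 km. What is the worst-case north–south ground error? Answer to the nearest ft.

Truncating at 3 decimal places can drop up to a full unit in the last place, so the latitude may be off by as much as 0.001°.
North–south distance: 0.001° × 111320 m/° = 111.32 m.
In feet: 111.32 m ÷ 0.3048 ≈ 365.22 ft.

365 ft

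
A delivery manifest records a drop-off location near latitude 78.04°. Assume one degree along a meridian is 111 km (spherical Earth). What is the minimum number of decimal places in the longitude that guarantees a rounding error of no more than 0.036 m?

6 decimal places

At 78.04° one degree of longitude covers 111000 × cos 78.04° ≈ 111000 × 0.2072 ≈ 23002.4 m.
With N decimal places the half-ulp bound is 0.5·10⁻ᴺ°, or 0.5·10⁻ᴺ × 23002.4 m on the ground.
Need 0.5 × 23002.4 × 10⁻ᴺ ≤ 0.036 → 10⁻ᴺ ≤ 3.130e-06, so N ≥ 5.50.
So 6 decimal places suffice (0.0115 m); 5 would allow up to 0.115 m.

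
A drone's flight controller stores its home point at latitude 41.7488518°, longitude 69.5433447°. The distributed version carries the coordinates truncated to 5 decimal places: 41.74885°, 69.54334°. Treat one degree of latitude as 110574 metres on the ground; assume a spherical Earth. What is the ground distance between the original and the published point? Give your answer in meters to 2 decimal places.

Δlat = 41.7488518 − 41.74885 = +0.0000018°; Δlon = 69.5433447 − 69.54334 = +0.0000047°.
N–S: 0.0000018° × 110574 m/° = 0.199033 m.
East–west at this latitude: 0.0000047° × 110574 × cos 41.7488° ≈ 0.0000047 × 82496 = 0.387731 m.
Hypotenuse of the two orthogonal shifts: √(0.199033² + 0.387731²) = 0.435832 m.

0.44 meters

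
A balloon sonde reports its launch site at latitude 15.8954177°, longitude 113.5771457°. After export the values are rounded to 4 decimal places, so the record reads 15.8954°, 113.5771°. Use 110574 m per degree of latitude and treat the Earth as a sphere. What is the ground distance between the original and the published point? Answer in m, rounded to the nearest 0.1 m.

Δlat = 15.8954177 − 15.8954 = +0.0000177°; Δlon = 113.5771457 − 113.5771 = +0.0000457°.
N–S: 0.0000177° × 110574 m/° = 1.95716 m.
E–W at 15.8954°: 0.0000457° × 110574 × cos 15.8954° = 0.0000457 × 110574 × 0.9618 ≈ 4.86001 m.
Hypotenuse of the two orthogonal shifts: √(1.95716² + 4.86001²) = 5.23929 m.

5.2 m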